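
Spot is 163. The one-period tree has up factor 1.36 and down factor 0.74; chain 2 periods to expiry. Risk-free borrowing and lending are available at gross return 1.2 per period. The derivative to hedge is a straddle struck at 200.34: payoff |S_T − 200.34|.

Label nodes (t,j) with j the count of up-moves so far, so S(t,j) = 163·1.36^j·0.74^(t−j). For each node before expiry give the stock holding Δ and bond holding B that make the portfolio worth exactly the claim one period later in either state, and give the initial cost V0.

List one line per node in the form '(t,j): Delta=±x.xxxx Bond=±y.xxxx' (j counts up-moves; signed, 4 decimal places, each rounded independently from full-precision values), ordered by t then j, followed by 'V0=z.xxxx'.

(0,0): Delta=0.2376 Bond=14.7259
(1,0): Delta=-1.0000 Bond=166.9500
(1,1): Delta=0.4718 Bond=-34.2520
V0=53.4542

Under the risk-neutral measure, an up-move has probability p* = (R−d)/(u−d) = 0.7419 and values discount at R = 1.2.
Terminal values V(2,·): V(2,0)=111.0812, V(2,1)=36.2968, V(2,2)=101.1448
Node (1,0) S=120.6200: V=(p*·36.2968+(1−p*)·111.0812)/1.2=46.3300; Δ=(36.2968−111.0812)/(164.0432−89.2588)=-1.0000; B=V−Δ·S=166.9500
Node (1,1) S=221.6800: V=(p*·101.1448+(1−p*)·36.2968)/1.2=70.3415; Δ=(101.1448−36.2968)/(301.4848−164.0432)=0.4718; B=V−Δ·S=-34.2520
Node (0,0) S=163.0000: V=(p*·70.3415+(1−p*)·46.3300)/1.2=53.4542; Δ=(70.3415−46.3300)/(221.6800−120.6200)=0.2376; B=V−Δ·S=14.7259
The time-0 hedge costs 53.4542, which is the no-arbitrage price.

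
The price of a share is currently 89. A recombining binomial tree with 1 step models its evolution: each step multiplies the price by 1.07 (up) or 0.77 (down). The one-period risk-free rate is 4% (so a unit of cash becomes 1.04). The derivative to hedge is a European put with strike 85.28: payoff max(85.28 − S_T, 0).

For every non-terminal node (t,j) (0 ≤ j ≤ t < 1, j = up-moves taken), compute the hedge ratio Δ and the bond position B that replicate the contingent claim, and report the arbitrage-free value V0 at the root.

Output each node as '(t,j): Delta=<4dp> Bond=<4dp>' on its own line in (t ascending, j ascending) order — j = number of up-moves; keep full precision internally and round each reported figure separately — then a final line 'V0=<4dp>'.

(0,0): Delta=-0.6273 Bond=57.4439
V0=1.6106

The replicating-portfolio and risk-neutral prices coincide; use p* = (1.04−0.77)/(1.07−0.77) = 0.9000 for the latter.
Payoff layer (t=1): V(1,0)=16.7500, V(1,1)=0.0000
Node (0,0) S=89.0000: V=(p*·0.0000+(1−p*)·16.7500)/1.04=1.6106; Δ=(0.0000−16.7500)/(95.2300−68.5300)=-0.6273; B=V−Δ·S=57.4439
Each (Δ,B) replicates both successor values, so the strategy is self-financing and V0 is arbitrage-free.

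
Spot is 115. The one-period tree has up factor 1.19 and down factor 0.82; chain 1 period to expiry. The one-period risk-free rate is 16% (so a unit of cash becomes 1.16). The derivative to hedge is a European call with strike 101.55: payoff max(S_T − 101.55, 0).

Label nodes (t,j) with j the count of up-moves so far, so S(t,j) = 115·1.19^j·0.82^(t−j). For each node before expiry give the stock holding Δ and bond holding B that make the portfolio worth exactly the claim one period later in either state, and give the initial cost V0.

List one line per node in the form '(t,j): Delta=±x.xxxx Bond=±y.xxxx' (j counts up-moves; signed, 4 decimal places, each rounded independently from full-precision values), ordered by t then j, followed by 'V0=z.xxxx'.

(0,0): Delta=0.8296 Bond=-67.4418
V0=27.9637

Since d<R<u, set p* = (R−d)/(u−d) = 0.9189; price each node as the discounted p*-expectation of its children.
Terminal values V(1,·): V(1,0)=0.0000, V(1,1)=35.3000
(0,0): S=115.0000. Δ = (V_up−V_dn)/(S_up−S_dn) = (35.3000−0.0000)/(136.8500−94.3000) = 0.8296. V = [p*·35.3000 + (1−p*)·0.0000]/1.16 = 27.9637. B = V − Δ·S = -67.4418.
Each (Δ,B) replicates both successor values, so the strategy is self-financing and V0 is arbitrage-free.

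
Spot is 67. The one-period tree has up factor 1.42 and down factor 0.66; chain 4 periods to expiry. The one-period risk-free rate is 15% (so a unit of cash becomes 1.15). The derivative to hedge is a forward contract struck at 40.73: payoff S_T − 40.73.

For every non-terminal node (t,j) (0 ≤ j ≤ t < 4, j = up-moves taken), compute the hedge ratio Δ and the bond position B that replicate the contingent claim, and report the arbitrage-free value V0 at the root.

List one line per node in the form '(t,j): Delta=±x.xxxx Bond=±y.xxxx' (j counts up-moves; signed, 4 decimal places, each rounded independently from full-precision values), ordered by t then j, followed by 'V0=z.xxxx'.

No-arbitrage ⇒ martingale measure with p* = (R−d)/(u−d) = 0.6447.
At expiry t=4: V(4,0)=-28.0169, V(4,1)=-13.3776, V(4,2)=18.1190, V(4,3)=85.8846, V(4,4)=231.6832
  t=3,j=0: stock 19.2622 → up 27.3524 (V=-13.3776), down 12.7131 (V=-28.0169). Price -16.1552; hedge Δ=1.0000, bond B=-35.4174.
  t=3,j=1: stock 41.4430 → up 58.8490 (V=18.1190), down 27.3524 (V=-13.3776). Price 6.0256; hedge Δ=1.0000, bond B=-35.4174.
  t=3,j=2: stock 89.1652 → up 126.6146 (V=85.8846), down 58.8490 (V=18.1190). Price 53.7478; hedge Δ=1.0000, bond B=-35.4174.
  t=3,j=3: stock 191.8403 → up 272.4132 (V=231.6832), down 126.6146 (V=85.8846). Price 156.4229; hedge Δ=1.0000, bond B=-35.4174.
  t=2,j=0: stock 29.1852 → up 41.4430 (V=6.0256), down 19.2622 (V=-16.1552). Price -1.6125; hedge Δ=1.0000, bond B=-30.7977.
  t=2,j=1: stock 62.7924 → up 89.1652 (V=53.7478), down 41.4430 (V=6.0256). Price 31.9947; hedge Δ=1.0000, bond B=-30.7977.
  t=2,j=2: stock 135.0988 → up 191.8403 (V=156.4229), down 89.1652 (V=53.7478). Price 104.3011; hedge Δ=1.0000, bond B=-30.7977.
  t=1,j=0: stock 44.2200 → up 62.7924 (V=31.9947), down 29.1852 (V=-1.6125). Price 17.4394; hedge Δ=1.0000, bond B=-26.7806.
  t=1,j=1: stock 95.1400 → up 135.0988 (V=104.3011), down 62.7924 (V=31.9947). Price 68.3594; hedge Δ=1.0000, bond B=-26.7806.
  t=0,j=0: stock 67.0000 → up 95.1400 (V=68.3594), down 44.2200 (V=17.4394). Price 43.7125; hedge Δ=1.0000, bond B=-23.2875.
The time-0 hedge costs 43.7125, which is the no-arbitrage price.

(0,0): Delta=1.0000 Bond=-23.2875
(1,0): Delta=1.0000 Bond=-26.7806
(1,1): Delta=1.0000 Bond=-26.7806
(2,0): Delta=1.0000 Bond=-30.7977
(2,1): Delta=1.0000 Bond=-30.7977
(2,2): Delta=1.0000 Bond=-30.7977
(3,0): Delta=1.0000 Bond=-35.4174
(3,1): Delta=1.0000 Bond=-35.4174
(3,2): Delta=1.0000 Bond=-35.4174
(3,3): Delta=1.0000 Bond=-35.4174
V0=43.7125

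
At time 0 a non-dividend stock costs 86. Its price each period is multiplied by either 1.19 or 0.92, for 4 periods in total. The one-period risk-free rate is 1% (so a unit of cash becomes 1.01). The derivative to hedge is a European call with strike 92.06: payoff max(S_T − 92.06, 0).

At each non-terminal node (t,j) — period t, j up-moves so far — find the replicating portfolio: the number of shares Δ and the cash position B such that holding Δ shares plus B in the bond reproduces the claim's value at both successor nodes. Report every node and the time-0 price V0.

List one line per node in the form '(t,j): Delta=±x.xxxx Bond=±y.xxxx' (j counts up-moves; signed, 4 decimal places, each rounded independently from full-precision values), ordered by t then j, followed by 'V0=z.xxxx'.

Risk-neutral probability p* = (R−d)/(u−d) = (1.01−0.92)/(1.19−0.92) = 0.3333.
Terminal payoffs: V(4,0)=0.0000, V(4,1)=0.0000, V(4,2)=11.0185, V(4,3)=41.2698, V(4,4)=80.3992
  t=3,j=0: stock 66.9672 → up 79.6909 (V=0.0000), down 61.6098 (V=0.0000). Price 0.0000; hedge Δ=0.0000, bond B=0.0000.
  t=3,j=1: stock 86.6206 → up 103.0785 (V=11.0185), down 79.6909 (V=0.0000). Price 3.6365; hedge Δ=0.4711, bond B=-37.1727.
  t=3,j=2: stock 112.0418 → up 133.3298 (V=41.2698), down 103.0785 (V=11.0185). Price 20.8933; hedge Δ=1.0000, bond B=-91.1485.
  t=3,j=3: stock 144.9237 → up 172.4592 (V=80.3992), down 133.3298 (V=41.2698). Price 53.7752; hedge Δ=1.0000, bond B=-91.1485.
  t=2,j=0: stock 72.7904 → up 86.6206 (V=3.6365), down 66.9672 (V=0.0000). Price 1.2002; hedge Δ=0.1850, bond B=-12.2682.
  t=2,j=1: stock 94.1528 → up 112.0418 (V=20.8933), down 86.6206 (V=3.6365). Price 9.2958; hedge Δ=0.6788, bond B=-54.6185.
  t=2,j=2: stock 121.7846 → up 144.9237 (V=53.7752), down 112.0418 (V=20.8933). Price 31.5385; hedge Δ=1.0000, bond B=-90.2461.
  t=1,j=0: stock 79.1200 → up 94.1528 (V=9.2958), down 72.7904 (V=1.2002). Price 3.8601; hedge Δ=0.3790, bond B=-26.1237.
  t=1,j=1: stock 102.3400 → up 121.7846 (V=31.5385), down 94.1528 (V=9.2958). Price 16.5446; hedge Δ=0.8050, bond B=-65.8360.
  t=0,j=0: stock 86.0000 → up 102.3400 (V=16.5446), down 79.1200 (V=3.8601). Price 8.0082; hedge Δ=0.5463, bond B=-38.9714.
Each (Δ,B) replicates both successor values, so the strategy is self-financing and V0 is arbitrage-free.

(0,0): Delta=0.5463 Bond=-38.9714
(1,0): Delta=0.3790 Bond=-26.1237
(1,1): Delta=0.8050 Bond=-65.8360
(2,0): Delta=0.1850 Bond=-12.2682
(2,1): Delta=0.6788 Bond=-54.6185
(2,2): Delta=1.0000 Bond=-90.2461
(3,0): Delta=0.0000 Bond=0.0000
(3,1): Delta=0.4711 Bond=-37.1727
(3,2): Delta=1.0000 Bond=-91.1485
(3,3): Delta=1.0000 Bond=-91.1485
V0=8.0082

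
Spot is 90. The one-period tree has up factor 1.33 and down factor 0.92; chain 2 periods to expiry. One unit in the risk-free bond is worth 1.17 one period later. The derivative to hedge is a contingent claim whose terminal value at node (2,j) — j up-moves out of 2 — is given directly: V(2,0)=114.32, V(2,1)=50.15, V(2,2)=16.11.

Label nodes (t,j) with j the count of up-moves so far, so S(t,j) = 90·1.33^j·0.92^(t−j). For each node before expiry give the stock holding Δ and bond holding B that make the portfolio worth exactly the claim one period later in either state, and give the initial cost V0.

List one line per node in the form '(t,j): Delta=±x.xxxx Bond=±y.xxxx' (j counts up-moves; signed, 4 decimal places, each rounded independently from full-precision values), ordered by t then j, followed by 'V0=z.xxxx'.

The replicating-portfolio and risk-neutral prices coincide; use p* = (1.17−0.92)/(1.33−0.92) = 0.6098 for the latter.
Payoff layer (t=2): V(2,0)=114.3200, V(2,1)=50.1500, V(2,2)=16.1100
  t=1,j=0: stock 82.8000 → up 110.1240 (V=50.1500), down 76.1760 (V=114.3200). Price 64.2666; hedge Δ=-1.8902, bond B=220.7788.
  t=1,j=1: stock 119.7000 → up 159.2010 (V=16.1100), down 110.1240 (V=50.1500). Price 25.1230; hedge Δ=-0.6936, bond B=108.1474.
  t=0,j=0: stock 90.0000 → up 119.7000 (V=25.1230), down 82.8000 (V=64.2666). Price 34.5287; hedge Δ=-1.0608, bond B=130.0010.
Root portfolio cost Δ·90+B reproduces V0=34.5287.

(0,0): Delta=-1.0608 Bond=130.0010
(1,0): Delta=-1.8902 Bond=220.7788
(1,1): Delta=-0.6936 Bond=108.1474
V0=34.5287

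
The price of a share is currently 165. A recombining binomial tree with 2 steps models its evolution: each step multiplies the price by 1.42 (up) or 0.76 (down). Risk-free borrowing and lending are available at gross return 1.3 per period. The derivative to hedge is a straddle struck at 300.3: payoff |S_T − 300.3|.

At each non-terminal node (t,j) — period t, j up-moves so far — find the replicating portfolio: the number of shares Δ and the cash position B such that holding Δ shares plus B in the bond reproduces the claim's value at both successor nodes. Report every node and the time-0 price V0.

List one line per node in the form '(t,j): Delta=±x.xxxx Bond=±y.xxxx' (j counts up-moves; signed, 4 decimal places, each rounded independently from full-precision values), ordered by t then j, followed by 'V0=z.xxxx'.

(0,0): Delta=-0.6254 Bond=141.5606
(1,0): Delta=-1.0000 Bond=231.0000
(1,1): Delta=-0.5809 Bond=173.5908
V0=38.3648

Risk-neutral probability p* = (R−d)/(u−d) = (1.3−0.76)/(1.42−0.76) = 0.8182.
Terminal values V(2,·): V(2,0)=204.9960, V(2,1)=122.2320, V(2,2)=32.4060
  t=1,j=0: stock 125.4000 → up 178.0680 (V=122.2320), down 95.3040 (V=204.9960). Price 105.6000; hedge Δ=-1.0000, bond B=231.0000.
  t=1,j=1: stock 234.3000 → up 332.7060 (V=32.4060), down 178.0680 (V=122.2320). Price 37.4908; hedge Δ=-0.5809, bond B=173.5908.
  t=0,j=0: stock 165.0000 → up 234.3000 (V=37.4908), down 125.4000 (V=105.6000). Price 38.3648; hedge Δ=-0.6254, bond B=141.5606.
Check: Δ(0,0)·S0 + B(0,0) = 38.3648 = V0.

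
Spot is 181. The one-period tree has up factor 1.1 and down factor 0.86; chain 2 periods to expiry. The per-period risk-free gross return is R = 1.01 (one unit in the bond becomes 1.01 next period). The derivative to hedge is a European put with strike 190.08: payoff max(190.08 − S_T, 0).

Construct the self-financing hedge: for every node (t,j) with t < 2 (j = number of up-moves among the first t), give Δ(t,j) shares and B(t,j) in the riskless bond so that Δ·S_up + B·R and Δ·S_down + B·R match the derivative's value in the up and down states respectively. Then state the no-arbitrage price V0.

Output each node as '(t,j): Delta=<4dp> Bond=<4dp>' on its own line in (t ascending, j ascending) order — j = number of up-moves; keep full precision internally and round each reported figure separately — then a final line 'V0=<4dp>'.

(0,0): Delta=-0.5879 Bond=122.8202
(1,0): Delta=-1.0000 Bond=188.1980
(1,1): Delta=-0.3946 Bond=85.5586
V0=16.4128

Since d<R<u, set p* = (R−d)/(u−d) = 0.6250; price each node as the discounted p*-expectation of its children.
Terminal values V(2,·): V(2,0)=56.2124, V(2,1)=18.8540, V(2,2)=0.0000
Node (1,0) S=155.6600: V=(p*·18.8540+(1−p*)·56.2124)/1.01=32.5380; Δ=(18.8540−56.2124)/(171.2260−133.8676)=-1.0000; B=V−Δ·S=188.1980
Node (1,1) S=199.1000: V=(p*·0.0000+(1−p*)·18.8540)/1.01=7.0002; Δ=(0.0000−18.8540)/(219.0100−171.2260)=-0.3946; B=V−Δ·S=85.5586
Node (0,0) S=181.0000: V=(p*·7.0002+(1−p*)·32.5380)/1.01=16.4128; Δ=(7.0002−32.5380)/(199.1000−155.6600)=-0.5879; B=V−Δ·S=122.8202
Self-financing check: at every node Δ·S+B equals the discounted successor values.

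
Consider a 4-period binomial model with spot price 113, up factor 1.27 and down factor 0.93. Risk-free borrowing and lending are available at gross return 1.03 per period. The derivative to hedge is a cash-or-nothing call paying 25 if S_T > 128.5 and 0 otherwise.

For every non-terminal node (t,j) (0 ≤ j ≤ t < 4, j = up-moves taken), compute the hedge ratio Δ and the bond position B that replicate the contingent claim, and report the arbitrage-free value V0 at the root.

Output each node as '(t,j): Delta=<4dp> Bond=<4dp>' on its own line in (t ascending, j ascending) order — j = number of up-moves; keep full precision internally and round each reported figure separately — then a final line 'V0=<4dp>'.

(0,0): Delta=0.2618 Bond=-22.0776
(1,0): Delta=0.2738 Bond=-24.0055
(1,1): Delta=0.2406 Bond=-19.7026
(2,0): Delta=0.2148 Bond=-18.9579
(2,1): Delta=0.3776 Bond=-38.5682
(2,2): Delta=0.0000 Bond=23.5649
(3,0): Delta=0.0000 Bond=0.0000
(3,1): Delta=0.5924 Bond=-66.3906
(3,2): Delta=0.0000 Bond=24.2718
(3,3): Delta=0.0000 Bond=24.2718
V0=7.5064

Since d<R<u, set p* = (R−d)/(u−d) = 0.2941; price each node as the discounted p*-expectation of its children.
Terminal payoffs: V(4,0)=0.0000, V(4,1)=0.0000, V(4,2)=25.0000, V(4,3)=25.0000, V(4,4)=25.0000
  t=3,j=0: stock 90.8923 → up 115.4333 (V=0.0000), down 84.5299 (V=0.0000). Price 0.0000; hedge Δ=0.0000, bond B=0.0000.
  t=3,j=1: stock 124.1218 → up 157.6347 (V=25.0000), down 115.4333 (V=0.0000). Price 7.1388; hedge Δ=0.5924, bond B=-66.3906.
  t=3,j=2: stock 169.4997 → up 215.2646 (V=25.0000), down 157.6347 (V=25.0000). Price 24.2718; hedge Δ=0.0000, bond B=24.2718.
  t=3,j=3: stock 231.4673 → up 293.9634 (V=25.0000), down 215.2646 (V=25.0000). Price 24.2718; hedge Δ=0.0000, bond B=24.2718.
  t=2,j=0: stock 97.7337 → up 124.1218 (V=7.1388), down 90.8923 (V=0.0000). Price 2.0385; hedge Δ=0.2148, bond B=-18.9579.
  t=2,j=1: stock 133.4643 → up 169.4997 (V=24.2718), down 124.1218 (V=7.1388). Price 11.8232; hedge Δ=0.3776, bond B=-38.5682.
  t=2,j=2: stock 182.2577 → up 231.4673 (V=24.2718), down 169.4997 (V=24.2718). Price 23.5649; hedge Δ=0.0000, bond B=23.5649.
  t=1,j=0: stock 105.0900 → up 133.4643 (V=11.8232), down 97.7337 (V=2.0385). Price 4.7732; hedge Δ=0.2738, bond B=-24.0055.
  t=1,j=1: stock 143.5100 → up 182.2577 (V=23.5649), down 133.4643 (V=11.8232). Price 14.8317; hedge Δ=0.2406, bond B=-19.7026.
  t=0,j=0: stock 113.0000 → up 143.5100 (V=14.8317), down 105.0900 (V=4.7732). Price 7.5064; hedge Δ=0.2618, bond B=-22.0776.
The time-0 hedge costs 7.5064, which is the no-arbitrage price.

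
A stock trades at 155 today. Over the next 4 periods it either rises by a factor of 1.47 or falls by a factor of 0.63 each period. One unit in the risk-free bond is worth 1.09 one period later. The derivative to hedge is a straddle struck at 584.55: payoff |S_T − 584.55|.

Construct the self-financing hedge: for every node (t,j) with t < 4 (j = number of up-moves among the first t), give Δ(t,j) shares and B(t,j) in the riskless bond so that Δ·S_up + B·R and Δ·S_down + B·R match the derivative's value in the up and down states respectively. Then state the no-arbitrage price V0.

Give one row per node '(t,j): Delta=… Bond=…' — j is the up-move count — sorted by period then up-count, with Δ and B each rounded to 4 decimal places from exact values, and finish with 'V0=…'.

No-arbitrage ⇒ martingale measure with p* = (R−d)/(u−d) = 0.5476.
Terminal values V(4,·): V(4,0)=560.1329, V(4,1)=527.5768, V(4,2)=451.6125, V(4,3)=274.3625, V(4,4)=139.2208
(3,0): S=38.7573. Δ = (V_up−V_dn)/(S_up−S_dn) = (527.5768−560.1329)/(56.9732−24.4171) = -1.0000. V = [p*·527.5768 + (1−p*)·560.1329]/1.09 = 497.5271. B = V − Δ·S = 536.2844.
(3,1): S=90.4337. Δ = (V_up−V_dn)/(S_up−S_dn) = (451.6125−527.5768)/(132.9375−56.9732) = -1.0000. V = [p*·451.6125 + (1−p*)·527.5768]/1.09 = 445.8507. B = V − Δ·S = 536.2844.
(3,2): S=211.0119. Δ = (V_up−V_dn)/(S_up−S_dn) = (274.3625−451.6125)/(310.1875−132.9375) = -1.0000. V = [p*·274.3625 + (1−p*)·451.6125]/1.09 = 325.2725. B = V − Δ·S = 536.2844.
(3,3): S=492.3611. Δ = (V_up−V_dn)/(S_up−S_dn) = (139.2208−274.3625)/(723.7708−310.1875) = -0.3268. V = [p*·139.2208 + (1−p*)·274.3625]/1.09 = 183.8131. B = V − Δ·S = 344.6962.
(2,0): S=61.5195. Δ = (V_up−V_dn)/(S_up−S_dn) = (445.8507−497.5271)/(90.4337−38.7573) = -1.0000. V = [p*·445.8507 + (1−p*)·497.5271]/1.09 = 430.4845. B = V − Δ·S = 492.0040.
(2,1): S=143.5455. Δ = (V_up−V_dn)/(S_up−S_dn) = (325.2725−445.8507)/(211.0119−90.4337) = -1.0000. V = [p*·325.2725 + (1−p*)·445.8507]/1.09 = 348.4585. B = V − Δ·S = 492.0040.
(2,2): S=334.9395. Δ = (V_up−V_dn)/(S_up−S_dn) = (183.8131−325.2725)/(492.3611−211.0119) = -0.5028. V = [p*·183.8131 + (1−p*)·325.2725]/1.09 = 227.3456. B = V − Δ·S = 395.7496.
(1,0): S=97.6500. Δ = (V_up−V_dn)/(S_up−S_dn) = (348.4585−430.4845)/(143.5455−61.5195) = -1.0000. V = [p*·348.4585 + (1−p*)·430.4845]/1.09 = 353.7299. B = V − Δ·S = 451.3799.
(1,1): S=227.8500. Δ = (V_up−V_dn)/(S_up−S_dn) = (227.3456−348.4585)/(334.9395−143.5455) = -0.6328. V = [p*·227.3456 + (1−p*)·348.4585]/1.09 = 258.8392. B = V − Δ·S = 403.0213.
(0,0): S=155.0000. Δ = (V_up−V_dn)/(S_up−S_dn) = (258.8392−353.7299)/(227.8500−97.6500) = -0.7288. V = [p*·258.8392 + (1−p*)·353.7299]/1.09 = 276.8495. B = V − Δ·S = 389.8145.
Each (Δ,B) replicates both successor values, so the strategy is self-financing and V0 is arbitrage-free.

(0,0): Delta=-0.7288 Bond=389.8145
(1,0): Delta=-1.0000 Bond=451.3799
(1,1): Delta=-0.6328 Bond=403.0213
(2,0): Delta=-1.0000 Bond=492.0040
(2,1): Delta=-1.0000 Bond=492.0040
(2,2): Delta=-0.5028 Bond=395.7496
(3,0): Delta=-1.0000 Bond=536.2844
(3,1): Delta=-1.0000 Bond=536.2844
(3,2): Delta=-1.0000 Bond=536.2844
(3,3): Delta=-0.3268 Bond=344.6962
V0=276.8495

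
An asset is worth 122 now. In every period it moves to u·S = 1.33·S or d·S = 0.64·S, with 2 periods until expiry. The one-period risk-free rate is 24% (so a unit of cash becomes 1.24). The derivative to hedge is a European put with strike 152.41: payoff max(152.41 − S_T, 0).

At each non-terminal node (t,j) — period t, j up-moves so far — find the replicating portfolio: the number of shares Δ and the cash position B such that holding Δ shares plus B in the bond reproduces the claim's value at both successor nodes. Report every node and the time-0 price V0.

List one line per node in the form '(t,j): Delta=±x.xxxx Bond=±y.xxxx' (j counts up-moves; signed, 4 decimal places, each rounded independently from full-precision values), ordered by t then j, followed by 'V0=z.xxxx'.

(0,0): Delta=-0.4719 Bond=65.8675
(1,0): Delta=-1.0000 Bond=122.9113
(1,1): Delta=-0.4338 Bond=75.4904
V0=8.2981

Risk-neutral probability p* = (R−d)/(u−d) = (1.24−0.64)/(1.33−0.64) = 0.8696.
At expiry t=2: V(2,0)=102.4388, V(2,1)=48.5636, V(2,2)=0.0000
(1,0): S=78.0800. Δ = (V_up−V_dn)/(S_up−S_dn) = (48.5636−102.4388)/(103.8464−49.9712) = -1.0000. V = [p*·48.5636 + (1−p*)·102.4388]/1.24 = 44.8313. B = V − Δ·S = 122.9113.
(1,1): S=162.2600. Δ = (V_up−V_dn)/(S_up−S_dn) = (0.0000−48.5636)/(215.8058−103.8464) = -0.4338. V = [p*·0.0000 + (1−p*)·48.5636]/1.24 = 5.1084. B = V − Δ·S = 75.4904.
(0,0): S=122.0000. Δ = (V_up−V_dn)/(S_up−S_dn) = (5.1084−44.8313)/(162.2600−78.0800) = -0.4719. V = [p*·5.1084 + (1−p*)·44.8313]/1.24 = 8.2981. B = V − Δ·S = 65.8675.
Self-financing check: at every node Δ·S+B equals the discounted successor values.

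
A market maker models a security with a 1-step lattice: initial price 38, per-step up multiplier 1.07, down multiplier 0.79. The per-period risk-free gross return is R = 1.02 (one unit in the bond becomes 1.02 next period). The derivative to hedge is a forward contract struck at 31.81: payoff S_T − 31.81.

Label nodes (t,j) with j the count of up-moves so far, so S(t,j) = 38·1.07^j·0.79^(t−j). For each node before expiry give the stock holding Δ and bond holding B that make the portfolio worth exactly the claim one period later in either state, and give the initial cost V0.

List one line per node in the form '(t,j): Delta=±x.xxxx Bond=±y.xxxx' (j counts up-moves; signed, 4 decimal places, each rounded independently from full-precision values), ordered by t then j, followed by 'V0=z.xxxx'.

(0,0): Delta=1.0000 Bond=-31.1863
V0=6.8137

Risk-neutral probability p* = (R−d)/(u−d) = (1.02−0.79)/(1.07−0.79) = 0.8214.
At expiry t=1: V(1,0)=-1.7900, V(1,1)=8.8500
(0,0): S=38.0000. Δ = (V_up−V_dn)/(S_up−S_dn) = (8.8500−-1.7900)/(40.6600−30.0200) = 1.0000. V = [p*·8.8500 + (1−p*)·-1.7900]/1.02 = 6.8137. B = V − Δ·S = -31.1863.
Self-financing check: at every node Δ·S+B equals the discounted successor values.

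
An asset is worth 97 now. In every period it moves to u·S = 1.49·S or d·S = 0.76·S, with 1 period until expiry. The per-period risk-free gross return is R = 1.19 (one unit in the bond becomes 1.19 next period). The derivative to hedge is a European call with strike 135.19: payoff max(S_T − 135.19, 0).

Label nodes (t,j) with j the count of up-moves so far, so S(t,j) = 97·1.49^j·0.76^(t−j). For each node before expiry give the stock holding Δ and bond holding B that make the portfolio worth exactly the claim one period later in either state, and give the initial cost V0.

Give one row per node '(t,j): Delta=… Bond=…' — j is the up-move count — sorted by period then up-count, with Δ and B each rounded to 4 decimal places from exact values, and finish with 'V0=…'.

Risk-neutral probability p* = (R−d)/(u−d) = (1.19−0.76)/(1.49−0.76) = 0.5890.
Payoff layer (t=1): V(1,0)=0.0000, V(1,1)=9.3400
Node (0,0) S=97.0000: V=(p*·9.3400+(1−p*)·0.0000)/1.19=4.6232; Δ=(9.3400−0.0000)/(144.5300−73.7200)=0.1319; B=V−Δ·S=-8.1713
Self-financing check: at every node Δ·S+B equals the discounted successor values.

(0,0): Delta=0.1319 Bond=-8.1713
V0=4.6232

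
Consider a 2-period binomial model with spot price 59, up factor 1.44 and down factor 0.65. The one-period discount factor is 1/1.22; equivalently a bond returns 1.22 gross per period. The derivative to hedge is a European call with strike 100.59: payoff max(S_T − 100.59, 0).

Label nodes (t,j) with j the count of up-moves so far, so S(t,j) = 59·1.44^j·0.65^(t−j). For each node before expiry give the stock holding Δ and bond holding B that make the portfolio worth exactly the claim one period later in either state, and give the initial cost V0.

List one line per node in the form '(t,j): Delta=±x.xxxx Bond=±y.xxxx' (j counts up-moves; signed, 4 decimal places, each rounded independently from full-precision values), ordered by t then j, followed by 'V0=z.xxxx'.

No-arbitrage ⇒ martingale measure with p* = (R−d)/(u−d) = 0.7215.
At expiry t=2: V(2,0)=0.0000, V(2,1)=0.0000, V(2,2)=21.7524
(1,0): S=38.3500. Δ = (V_up−V_dn)/(S_up−S_dn) = (0.0000−0.0000)/(55.2240−24.9275) = 0.0000. V = [p*·0.0000 + (1−p*)·0.0000]/1.22 = 0.0000. B = V − Δ·S = 0.0000.
(1,1): S=84.9600. Δ = (V_up−V_dn)/(S_up−S_dn) = (21.7524−0.0000)/(122.3424−55.2240) = 0.3241. V = [p*·21.7524 + (1−p*)·0.0000]/1.22 = 12.8646. B = V − Δ·S = -14.6701.
(0,0): S=59.0000. Δ = (V_up−V_dn)/(S_up−S_dn) = (12.8646−0.0000)/(84.9600−38.3500) = 0.2760. V = [p*·12.8646 + (1−p*)·0.0000]/1.22 = 7.6082. B = V − Δ·S = -8.6760.
Root portfolio cost Δ·59+B reproduces V0=7.6082.

(0,0): Delta=0.2760 Bond=-8.6760
(1,0): Delta=0.0000 Bond=0.0000
(1,1): Delta=0.3241 Bond=-14.6701
V0=7.6082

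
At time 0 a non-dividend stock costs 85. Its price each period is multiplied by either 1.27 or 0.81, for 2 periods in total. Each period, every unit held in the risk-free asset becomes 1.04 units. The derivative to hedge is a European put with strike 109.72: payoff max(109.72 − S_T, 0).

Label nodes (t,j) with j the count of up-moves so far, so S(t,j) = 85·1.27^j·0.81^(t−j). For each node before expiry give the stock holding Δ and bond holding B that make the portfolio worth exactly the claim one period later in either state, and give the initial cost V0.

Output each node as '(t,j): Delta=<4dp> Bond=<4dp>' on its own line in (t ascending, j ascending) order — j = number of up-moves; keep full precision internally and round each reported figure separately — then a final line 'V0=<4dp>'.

The replicating-portfolio and risk-neutral prices coincide; use p* = (1.04−0.81)/(1.27−0.81) = 0.5000 for the latter.
Payoff layer (t=2): V(2,0)=53.9515, V(2,1)=22.2805, V(2,2)=0.0000
  t=1,j=0: stock 68.8500 → up 87.4395 (V=22.2805), down 55.7685 (V=53.9515). Price 36.6500; hedge Δ=-1.0000, bond B=105.5000.
  t=1,j=1: stock 107.9500 → up 137.0965 (V=0.0000), down 87.4395 (V=22.2805). Price 10.7118; hedge Δ=-0.4487, bond B=59.1476.
  t=0,j=0: stock 85.0000 → up 107.9500 (V=10.7118), down 68.8500 (V=36.6500). Price 22.7701; hedge Δ=-0.6634, bond B=79.1575.
Each (Δ,B) replicates both successor values, so the strategy is self-financing and V0 is arbitrage-free.

(0,0): Delta=-0.6634 Bond=79.1575
(1,0): Delta=-1.0000 Bond=105.5000
(1,1): Delta=-0.4487 Bond=59.1476
V0=22.7701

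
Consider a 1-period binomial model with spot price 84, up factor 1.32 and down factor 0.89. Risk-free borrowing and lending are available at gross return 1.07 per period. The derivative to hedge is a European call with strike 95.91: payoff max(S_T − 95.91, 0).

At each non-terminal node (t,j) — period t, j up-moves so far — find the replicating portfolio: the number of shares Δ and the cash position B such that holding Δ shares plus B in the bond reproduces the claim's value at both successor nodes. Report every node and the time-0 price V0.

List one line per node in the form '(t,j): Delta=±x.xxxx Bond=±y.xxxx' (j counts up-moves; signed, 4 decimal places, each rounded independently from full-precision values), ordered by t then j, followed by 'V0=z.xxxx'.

The replicating-portfolio and risk-neutral prices coincide; use p* = (1.07−0.89)/(1.32−0.89) = 0.4186 for the latter.
At expiry t=1: V(1,0)=0.0000, V(1,1)=14.9700
  t=0,j=0: stock 84.0000 → up 110.8800 (V=14.9700), down 74.7600 (V=0.0000). Price 5.8566; hedge Δ=0.4145, bond B=-28.9574.
Self-financing check: at every node Δ·S+B equals the discounted successor values.

(0,0): Delta=0.4145 Bond=-28.9574
V0=5.8566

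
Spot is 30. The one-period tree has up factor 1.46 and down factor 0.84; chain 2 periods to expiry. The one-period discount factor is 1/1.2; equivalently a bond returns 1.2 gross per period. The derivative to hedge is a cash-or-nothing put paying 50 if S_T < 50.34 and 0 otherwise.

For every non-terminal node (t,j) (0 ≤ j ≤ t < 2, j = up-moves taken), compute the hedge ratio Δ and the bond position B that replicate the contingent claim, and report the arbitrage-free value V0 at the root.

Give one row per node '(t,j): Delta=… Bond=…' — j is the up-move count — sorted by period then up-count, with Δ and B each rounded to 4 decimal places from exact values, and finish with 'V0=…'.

Risk-neutral probability p* = (R−d)/(u−d) = (1.2−0.84)/(1.46−0.84) = 0.5806.
Terminal values V(2,·): V(2,0)=50.0000, V(2,1)=50.0000, V(2,2)=0.0000
(1,0): S=25.2000. Δ = (V_up−V_dn)/(S_up−S_dn) = (50.0000−50.0000)/(36.7920−21.1680) = 0.0000. V = [p*·50.0000 + (1−p*)·50.0000]/1.2 = 41.6667. B = V − Δ·S = 41.6667.
(1,1): S=43.8000. Δ = (V_up−V_dn)/(S_up−S_dn) = (0.0000−50.0000)/(63.9480−36.7920) = -1.8412. V = [p*·0.0000 + (1−p*)·50.0000]/1.2 = 17.4731. B = V − Δ·S = 98.1183.
(0,0): S=30.0000. Δ = (V_up−V_dn)/(S_up−S_dn) = (17.4731−41.6667)/(43.8000−25.2000) = -1.3007. V = [p*·17.4731 + (1−p*)·41.6667]/1.2 = 23.0157. B = V − Δ·S = 62.0375.
The time-0 hedge costs 23.0157, which is the no-arbitrage price.

(0,0): Delta=-1.3007 Bond=62.0375
(1,0): Delta=0.0000 Bond=41.6667
(1,1): Delta=-1.8412 Bond=98.1183
V0=23.0157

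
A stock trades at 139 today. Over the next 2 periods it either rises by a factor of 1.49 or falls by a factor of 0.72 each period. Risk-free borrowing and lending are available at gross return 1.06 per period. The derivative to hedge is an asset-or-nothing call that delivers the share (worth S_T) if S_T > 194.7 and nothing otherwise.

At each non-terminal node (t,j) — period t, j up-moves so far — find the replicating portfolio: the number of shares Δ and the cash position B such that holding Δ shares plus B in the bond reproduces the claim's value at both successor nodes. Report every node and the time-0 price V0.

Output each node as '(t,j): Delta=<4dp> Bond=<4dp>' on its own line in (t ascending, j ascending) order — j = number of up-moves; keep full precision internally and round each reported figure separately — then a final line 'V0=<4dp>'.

(0,0): Delta=1.2011 Bond=-113.3980
(1,0): Delta=0.0000 Bond=0.0000
(1,1): Delta=1.9351 Bond=-272.2220
V0=53.5491

Under the risk-neutral measure, an up-move has probability p* = (R−d)/(u−d) = 0.4416 and values discount at R = 1.06.
Terminal payoffs: V(2,0)=0.0000, V(2,1)=0.0000, V(2,2)=308.5939
Node (1,0) S=100.0800: V=(p*·0.0000+(1−p*)·0.0000)/1.06=0.0000; Δ=(0.0000−0.0000)/(149.1192−72.0576)=0.0000; B=V−Δ·S=0.0000
Node (1,1) S=207.1100: V=(p*·308.5939+(1−p*)·0.0000)/1.06=128.5493; Δ=(308.5939−0.0000)/(308.5939−149.1192)=1.9351; B=V−Δ·S=-272.2220
Node (0,0) S=139.0000: V=(p*·128.5493+(1−p*)·0.0000)/1.06=53.5491; Δ=(128.5493−0.0000)/(207.1100−100.0800)=1.2011; B=V−Δ·S=-113.3980
Each (Δ,B) replicates both successor values, so the strategy is self-financing and V0 is arbitrage-free.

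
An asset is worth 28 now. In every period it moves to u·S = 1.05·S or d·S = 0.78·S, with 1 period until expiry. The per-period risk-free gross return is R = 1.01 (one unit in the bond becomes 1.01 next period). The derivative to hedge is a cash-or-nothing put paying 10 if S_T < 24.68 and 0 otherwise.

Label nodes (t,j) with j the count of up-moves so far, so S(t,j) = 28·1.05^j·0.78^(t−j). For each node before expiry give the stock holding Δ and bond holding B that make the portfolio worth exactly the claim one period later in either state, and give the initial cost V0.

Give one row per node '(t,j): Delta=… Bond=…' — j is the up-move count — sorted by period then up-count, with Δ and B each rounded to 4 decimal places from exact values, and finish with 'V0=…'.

The replicating-portfolio and risk-neutral prices coincide; use p* = (1.01−0.78)/(1.05−0.78) = 0.8519 for the latter.
At expiry t=1: V(1,0)=10.0000, V(1,1)=0.0000
  t=0,j=0: stock 28.0000 → up 29.4000 (V=0.0000), down 21.8400 (V=10.0000). Price 1.4668; hedge Δ=-1.3228, bond B=38.5039.
Each (Δ,B) replicates both successor values, so the strategy is self-financing and V0 is arbitrage-free.

(0,0): Delta=-1.3228 Bond=38.5039
V0=1.4668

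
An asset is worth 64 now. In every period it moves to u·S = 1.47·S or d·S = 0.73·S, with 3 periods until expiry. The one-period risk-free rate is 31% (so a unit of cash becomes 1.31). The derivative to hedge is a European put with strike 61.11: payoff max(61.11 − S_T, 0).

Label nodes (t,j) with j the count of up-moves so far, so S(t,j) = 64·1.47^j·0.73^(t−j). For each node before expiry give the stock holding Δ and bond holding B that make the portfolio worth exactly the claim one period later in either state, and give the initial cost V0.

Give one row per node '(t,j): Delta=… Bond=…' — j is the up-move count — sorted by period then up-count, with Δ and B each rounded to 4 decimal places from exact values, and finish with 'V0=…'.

Since d<R<u, set p* = (R−d)/(u−d) = 0.7838; price each node as the discounted p*-expectation of its children.
Terminal values V(3,·): V(3,0)=36.2129, V(3,1)=10.9748, V(3,2)=0.0000, V(3,3)=0.0000
(2,0): S=34.1056. Δ = (V_up−V_dn)/(S_up−S_dn) = (10.9748−36.2129)/(50.1352−24.8971) = -1.0000. V = [p*·10.9748 + (1−p*)·36.2129]/1.31 = 12.5433. B = V − Δ·S = 46.6489.
(2,1): S=68.6784. Δ = (V_up−V_dn)/(S_up−S_dn) = (0.0000−10.9748)/(100.9572−50.1352) = -0.2159. V = [p*·0.0000 + (1−p*)·10.9748]/1.31 = 1.8114. B = V − Δ·S = 16.6422.
(2,2): S=138.2976. Δ = (V_up−V_dn)/(S_up−S_dn) = (0.0000−0.0000)/(203.2975−100.9572) = 0.0000. V = [p*·0.0000 + (1−p*)·0.0000]/1.31 = 0.0000. B = V − Δ·S = 0.0000.
(1,0): S=46.7200. Δ = (V_up−V_dn)/(S_up−S_dn) = (1.8114−12.5433)/(68.6784−34.1056) = -0.3104. V = [p*·1.8114 + (1−p*)·12.5433]/1.31 = 3.1540. B = V − Δ·S = 17.6566.
(1,1): S=94.0800. Δ = (V_up−V_dn)/(S_up−S_dn) = (0.0000−1.8114)/(138.2976−68.6784) = -0.0260. V = [p*·0.0000 + (1−p*)·1.8114]/1.31 = 0.2990. B = V − Δ·S = 2.7468.
(0,0): S=64.0000. Δ = (V_up−V_dn)/(S_up−S_dn) = (0.2990−3.1540)/(94.0800−46.7200) = -0.0603. V = [p*·0.2990 + (1−p*)·3.1540]/1.31 = 0.6995. B = V − Δ·S = 4.5577.
Check: Δ(0,0)·S0 + B(0,0) = 0.6995 = V0.

(0,0): Delta=-0.0603 Bond=4.5577
(1,0): Delta=-0.3104 Bond=17.6566
(1,1): Delta=-0.0260 Bond=2.7468
(2,0): Delta=-1.0000 Bond=46.6489
(2,1): Delta=-0.2159 Bond=16.6422
(2,2): Delta=0.0000 Bond=0.0000
V0=0.6995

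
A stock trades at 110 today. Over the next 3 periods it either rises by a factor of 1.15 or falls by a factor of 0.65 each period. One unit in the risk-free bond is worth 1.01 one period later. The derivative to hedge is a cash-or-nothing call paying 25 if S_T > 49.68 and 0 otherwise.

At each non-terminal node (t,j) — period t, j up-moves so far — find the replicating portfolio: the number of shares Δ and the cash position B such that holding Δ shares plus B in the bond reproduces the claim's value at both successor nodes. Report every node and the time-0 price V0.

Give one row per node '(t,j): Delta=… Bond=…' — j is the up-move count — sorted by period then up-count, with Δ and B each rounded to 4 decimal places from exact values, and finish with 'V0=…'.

Since d<R<u, set p* = (R−d)/(u−d) = 0.7200; price each node as the discounted p*-expectation of its children.
Terminal payoffs: V(3,0)=0.0000, V(3,1)=25.0000, V(3,2)=25.0000, V(3,3)=25.0000
Node (2,0) S=46.4750: V=(p*·25.0000+(1−p*)·0.0000)/1.01=17.8218; Δ=(25.0000−0.0000)/(53.4462−30.2088)=1.0758; B=V−Δ·S=-32.1782
Node (2,1) S=82.2250: V=(p*·25.0000+(1−p*)·25.0000)/1.01=24.7525; Δ=(25.0000−25.0000)/(94.5587−53.4462)=0.0000; B=V−Δ·S=24.7525
Node (2,2) S=145.4750: V=(p*·25.0000+(1−p*)·25.0000)/1.01=24.7525; Δ=(25.0000−25.0000)/(167.2962−94.5587)=0.0000; B=V−Δ·S=24.7525
Node (1,0) S=71.5000: V=(p*·24.7525+(1−p*)·17.8218)/1.01=22.5860; Δ=(24.7525−17.8218)/(82.2250−46.4750)=0.1939; B=V−Δ·S=8.7246
Node (1,1) S=126.5000: V=(p*·24.7525+(1−p*)·24.7525)/1.01=24.5074; Δ=(24.7525−24.7525)/(145.4750−82.2250)=0.0000; B=V−Δ·S=24.5074
Node (0,0) S=110.0000: V=(p*·24.5074+(1−p*)·22.5860)/1.01=23.7321; Δ=(24.5074−22.5860)/(126.5000−71.5000)=0.0349; B=V−Δ·S=19.8893
Each (Δ,B) replicates both successor values, so the strategy is self-financing and V0 is arbitrage-free.

(0,0): Delta=0.0349 Bond=19.8893
(1,0): Delta=0.1939 Bond=8.7246
(1,1): Delta=0.0000 Bond=24.5074
(2,0): Delta=1.0758 Bond=-32.1782
(2,1): Delta=0.0000 Bond=24.7525
(2,2): Delta=0.0000 Bond=24.7525
V0=23.7321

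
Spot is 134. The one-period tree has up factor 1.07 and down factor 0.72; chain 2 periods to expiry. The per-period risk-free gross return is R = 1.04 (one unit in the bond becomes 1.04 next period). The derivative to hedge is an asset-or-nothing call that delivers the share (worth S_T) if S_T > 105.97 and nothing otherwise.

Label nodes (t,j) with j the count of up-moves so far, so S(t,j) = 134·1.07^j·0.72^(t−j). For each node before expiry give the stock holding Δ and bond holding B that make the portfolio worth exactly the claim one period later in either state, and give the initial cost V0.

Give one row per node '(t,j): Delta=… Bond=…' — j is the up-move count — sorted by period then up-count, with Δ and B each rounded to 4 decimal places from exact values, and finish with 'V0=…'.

(0,0): Delta=2.8757 Bond=-266.7793
(1,0): Delta=0.0000 Bond=0.0000
(1,1): Delta=3.0571 Bond=-303.4614
V0=118.5686

Under the risk-neutral measure, an up-move has probability p* = (R−d)/(u−d) = 0.9143 and values discount at R = 1.04.
Terminal payoffs: V(2,0)=0.0000, V(2,1)=0.0000, V(2,2)=153.4166
Node (1,0) S=96.4800: V=(p*·0.0000+(1−p*)·0.0000)/1.04=0.0000; Δ=(0.0000−0.0000)/(103.2336−69.4656)=0.0000; B=V−Δ·S=0.0000
Node (1,1) S=143.3800: V=(p*·153.4166+(1−p*)·0.0000)/1.04=134.8717; Δ=(153.4166−0.0000)/(153.4166−103.2336)=3.0571; B=V−Δ·S=-303.4614
Node (0,0) S=134.0000: V=(p*·134.8717+(1−p*)·0.0000)/1.04=118.5686; Δ=(134.8717−0.0000)/(143.3800−96.4800)=2.8757; B=V−Δ·S=-266.7793
Check: Δ(0,0)·S0 + B(0,0) = 118.5686 = V0.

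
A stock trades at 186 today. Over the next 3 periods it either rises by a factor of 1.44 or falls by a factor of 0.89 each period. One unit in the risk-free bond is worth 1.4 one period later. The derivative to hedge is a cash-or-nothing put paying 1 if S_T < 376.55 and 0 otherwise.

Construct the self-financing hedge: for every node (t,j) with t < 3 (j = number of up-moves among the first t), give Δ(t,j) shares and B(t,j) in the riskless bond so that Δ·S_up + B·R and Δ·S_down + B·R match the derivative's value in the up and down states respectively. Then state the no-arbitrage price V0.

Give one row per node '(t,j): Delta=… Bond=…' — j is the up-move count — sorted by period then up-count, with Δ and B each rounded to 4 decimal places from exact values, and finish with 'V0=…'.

Risk-neutral probability p* = (R−d)/(u−d) = (1.4−0.89)/(1.44−0.89) = 0.9273.
Payoff layer (t=3): V(3,0)=1.0000, V(3,1)=1.0000, V(3,2)=1.0000, V(3,3)=0.0000
(2,0): S=147.3306. Δ = (V_up−V_dn)/(S_up−S_dn) = (1.0000−1.0000)/(212.1561−131.1242) = 0.0000. V = [p*·1.0000 + (1−p*)·1.0000]/1.4 = 0.7143. B = V − Δ·S = 0.7143.
(2,1): S=238.3776. Δ = (V_up−V_dn)/(S_up−S_dn) = (1.0000−1.0000)/(343.2637−212.1561) = 0.0000. V = [p*·1.0000 + (1−p*)·1.0000]/1.4 = 0.7143. B = V − Δ·S = 0.7143.
(2,2): S=385.6896. Δ = (V_up−V_dn)/(S_up−S_dn) = (0.0000−1.0000)/(555.3930−343.2637) = -0.0047. V = [p*·0.0000 + (1−p*)·1.0000]/1.4 = 0.0519. B = V − Δ·S = 1.8701.
(1,0): S=165.5400. Δ = (V_up−V_dn)/(S_up−S_dn) = (0.7143−0.7143)/(238.3776−147.3306) = 0.0000. V = [p*·0.7143 + (1−p*)·0.7143]/1.4 = 0.5102. B = V − Δ·S = 0.5102.
(1,1): S=267.8400. Δ = (V_up−V_dn)/(S_up−S_dn) = (0.0519−0.7143)/(385.6896−238.3776) = -0.0045. V = [p*·0.0519 + (1−p*)·0.7143]/1.4 = 0.0715. B = V − Δ·S = 1.2758.
(0,0): S=186.0000. Δ = (V_up−V_dn)/(S_up−S_dn) = (0.0715−0.5102)/(267.8400−165.5400) = -0.0043. V = [p*·0.0715 + (1−p*)·0.5102]/1.4 = 0.0739. B = V − Δ·S = 0.8715.
The time-0 hedge costs 0.0739, which is the no-arbitrage price.

(0,0): Delta=-0.0043 Bond=0.8715
(1,0): Delta=0.0000 Bond=0.5102
(1,1): Delta=-0.0045 Bond=1.2758
(2,0): Delta=0.0000 Bond=0.7143
(2,1): Delta=0.0000 Bond=0.7143
(2,2): Delta=-0.0047 Bond=1.8701
V0=0.0739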